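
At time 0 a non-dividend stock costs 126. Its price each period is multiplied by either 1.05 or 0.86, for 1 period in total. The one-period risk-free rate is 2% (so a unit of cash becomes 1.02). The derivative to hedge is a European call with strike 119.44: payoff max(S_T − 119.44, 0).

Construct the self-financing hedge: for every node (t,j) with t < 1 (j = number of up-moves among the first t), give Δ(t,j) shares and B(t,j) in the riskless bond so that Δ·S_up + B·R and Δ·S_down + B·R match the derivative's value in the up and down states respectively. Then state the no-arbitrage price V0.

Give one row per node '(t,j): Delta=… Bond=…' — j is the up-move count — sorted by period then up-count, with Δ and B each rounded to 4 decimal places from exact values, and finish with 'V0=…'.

(0,0): Delta=0.5372 Bond=-57.0671
V0=10.6171

Under the risk-neutral measure, an up-move has probability p* = (R−d)/(u−d) = 0.8421 and values discount at R = 1.02.
Terminal values V(1,·): V(1,0)=0.0000, V(1,1)=12.8600
Node (0,0) S=126.0000: V=(p*·12.8600+(1−p*)·0.0000)/1.02=10.6171; Δ=(12.8600−0.0000)/(132.3000−108.3600)=0.5372; B=V−Δ·S=-57.0671
Self-financing check: at every node Δ·S+B equals the discounted successor values.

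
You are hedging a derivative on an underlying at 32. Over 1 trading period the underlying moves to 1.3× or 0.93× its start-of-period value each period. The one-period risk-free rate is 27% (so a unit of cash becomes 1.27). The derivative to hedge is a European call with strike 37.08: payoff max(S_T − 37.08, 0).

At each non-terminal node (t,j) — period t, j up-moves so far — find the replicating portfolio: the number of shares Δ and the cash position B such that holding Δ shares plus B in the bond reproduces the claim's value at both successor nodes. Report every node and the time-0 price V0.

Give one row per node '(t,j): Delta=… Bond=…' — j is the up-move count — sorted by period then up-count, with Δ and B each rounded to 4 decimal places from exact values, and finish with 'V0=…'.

(0,0): Delta=0.3818 Bond=-8.9457
V0=3.2705

Under the risk-neutral measure, an up-move has probability p* = (R−d)/(u−d) = 0.9189 and values discount at R = 1.27.
At expiry t=1: V(1,0)=0.0000, V(1,1)=4.5200
(0,0): S=32.0000. Δ = (V_up−V_dn)/(S_up−S_dn) = (4.5200−0.0000)/(41.6000−29.7600) = 0.3818. V = [p*·4.5200 + (1−p*)·0.0000]/1.27 = 3.2705. B = V − Δ·S = -8.9457.
Check: Δ(0,0)·S0 + B(0,0) = 3.2705 = V0.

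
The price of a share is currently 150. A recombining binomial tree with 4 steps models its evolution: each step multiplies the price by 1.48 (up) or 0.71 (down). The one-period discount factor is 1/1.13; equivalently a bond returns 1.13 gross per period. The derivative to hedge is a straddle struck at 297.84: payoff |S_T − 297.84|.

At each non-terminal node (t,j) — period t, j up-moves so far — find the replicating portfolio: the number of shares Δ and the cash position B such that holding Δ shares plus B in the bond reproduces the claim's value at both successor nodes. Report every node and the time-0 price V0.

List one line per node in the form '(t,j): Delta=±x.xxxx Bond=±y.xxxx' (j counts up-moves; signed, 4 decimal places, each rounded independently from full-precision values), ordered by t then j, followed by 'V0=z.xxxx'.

The replicating-portfolio and risk-neutral prices coincide; use p* = (1.13−0.71)/(1.48−0.71) = 0.5455 for the latter.
Terminal values V(4,·): V(4,0)=259.7225, V(4,1)=218.3838, V(4,2)=132.2129, V(4,3)=47.4108, V(4,4)=421.8378
  t=3,j=0: stock 53.6866 → up 79.4562 (V=218.3838), down 38.1175 (V=259.7225). Price 209.8886; hedge Δ=-1.0000, bond B=263.5752.
  t=3,j=1: stock 111.9102 → up 165.6271 (V=132.2129), down 79.4562 (V=218.3838). Price 151.6650; hedge Δ=-1.0000, bond B=263.5752.
  t=3,j=2: stock 233.2776 → up 345.2508 (V=47.4108), down 165.6271 (V=132.2129). Price 76.0684; hedge Δ=-0.4721, bond B=186.2009.
  t=3,j=3: stock 486.2688 → up 719.6778 (V=421.8378), down 345.2508 (V=47.4108). Price 222.6936; hedge Δ=1.0000, bond B=-263.5752.
  t=2,j=0: stock 75.6150 → up 111.9102 (V=151.6650), down 53.6866 (V=209.8886). Price 157.6374; hedge Δ=-1.0000, bond B=233.2524.
  t=2,j=1: stock 157.6200 → up 233.2776 (V=76.0684), down 111.9102 (V=151.6650). Price 97.7261; hedge Δ=-0.6229, bond B=195.9036.
  t=2,j=2: stock 328.5600 → up 486.2688 (V=222.6936), down 233.2776 (V=76.0684). Price 138.0936; hedge Δ=0.5796, bond B=-52.3288.
  t=1,j=0: stock 106.5000 → up 157.6200 (V=97.7261), down 75.6150 (V=157.6374). Price 110.5827; hedge Δ=-0.7306, bond B=188.3897.
  t=1,j=1: stock 222.0000 → up 328.5600 (V=138.0936), down 157.6200 (V=97.7261). Price 105.9688; hedge Δ=0.2362, bond B=53.5435.
  t=0,j=0: stock 150.0000 → up 222.0000 (V=105.9688), down 106.5000 (V=110.5827). Price 95.6337; hedge Δ=-0.0399, bond B=101.6258.
Root portfolio cost Δ·150+B reproduces V0=95.6337.

(0,0): Delta=-0.0399 Bond=101.6258
(1,0): Delta=-0.7306 Bond=188.3897
(1,1): Delta=0.2362 Bond=53.5435
(2,0): Delta=-1.0000 Bond=233.2524
(2,1): Delta=-0.6229 Bond=195.9036
(2,2): Delta=0.5796 Bond=-52.3288
(3,0): Delta=-1.0000 Bond=263.5752
(3,1): Delta=-1.0000 Bond=263.5752
(3,2): Delta=-0.4721 Bond=186.2009
(3,3): Delta=1.0000 Bond=-263.5752
V0=95.6337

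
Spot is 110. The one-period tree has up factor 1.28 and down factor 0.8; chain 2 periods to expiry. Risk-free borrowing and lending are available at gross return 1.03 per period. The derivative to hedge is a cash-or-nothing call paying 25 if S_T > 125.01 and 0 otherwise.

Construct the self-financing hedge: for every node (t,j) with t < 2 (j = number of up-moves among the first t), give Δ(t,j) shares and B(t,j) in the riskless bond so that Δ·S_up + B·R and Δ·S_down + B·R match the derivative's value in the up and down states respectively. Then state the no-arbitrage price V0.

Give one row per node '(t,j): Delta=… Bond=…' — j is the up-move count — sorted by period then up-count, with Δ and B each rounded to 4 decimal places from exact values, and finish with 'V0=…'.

(0,0): Delta=0.2203 Bond=-18.8192
(1,0): Delta=0.0000 Bond=0.0000
(1,1): Delta=0.3699 Bond=-40.4531
V0=5.4105

No-arbitrage ⇒ martingale measure with p* = (R−d)/(u−d) = 0.4792.
Payoff layer (t=2): V(2,0)=0.0000, V(2,1)=0.0000, V(2,2)=25.0000
Node (1,0) S=88.0000: V=(p*·0.0000+(1−p*)·0.0000)/1.03=0.0000; Δ=(0.0000−0.0000)/(112.6400−70.4000)=0.0000; B=V−Δ·S=0.0000
Node (1,1) S=140.8000: V=(p*·25.0000+(1−p*)·0.0000)/1.03=11.6303; Δ=(25.0000−0.0000)/(180.2240−112.6400)=0.3699; B=V−Δ·S=-40.4531
Node (0,0) S=110.0000: V=(p*·11.6303+(1−p*)·0.0000)/1.03=5.4105; Δ=(11.6303−0.0000)/(140.8000−88.0000)=0.2203; B=V−Δ·S=-18.8192
The time-0 hedge costs 5.4105, which is the no-arbitrage price.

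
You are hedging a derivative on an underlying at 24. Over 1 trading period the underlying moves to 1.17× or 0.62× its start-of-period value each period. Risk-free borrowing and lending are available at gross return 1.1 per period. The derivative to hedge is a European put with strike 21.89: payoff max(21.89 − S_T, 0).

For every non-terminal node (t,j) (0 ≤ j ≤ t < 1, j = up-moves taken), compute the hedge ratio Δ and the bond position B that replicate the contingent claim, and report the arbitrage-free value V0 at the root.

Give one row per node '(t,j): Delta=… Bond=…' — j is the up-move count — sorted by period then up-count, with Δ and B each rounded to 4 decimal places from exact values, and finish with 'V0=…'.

Risk-neutral probability p* = (R−d)/(u−d) = (1.1−0.62)/(1.17−0.62) = 0.8727.
At expiry t=1: V(1,0)=7.0100, V(1,1)=0.0000
(0,0): S=24.0000. Δ = (V_up−V_dn)/(S_up−S_dn) = (0.0000−7.0100)/(28.0800−14.8800) = -0.5311. V = [p*·0.0000 + (1−p*)·7.0100]/1.1 = 0.8111. B = V − Δ·S = 13.5565.
Each (Δ,B) replicates both successor values, so the strategy is self-financing and V0 is arbitrage-free.

(0,0): Delta=-0.5311 Bond=13.5565
V0=0.8111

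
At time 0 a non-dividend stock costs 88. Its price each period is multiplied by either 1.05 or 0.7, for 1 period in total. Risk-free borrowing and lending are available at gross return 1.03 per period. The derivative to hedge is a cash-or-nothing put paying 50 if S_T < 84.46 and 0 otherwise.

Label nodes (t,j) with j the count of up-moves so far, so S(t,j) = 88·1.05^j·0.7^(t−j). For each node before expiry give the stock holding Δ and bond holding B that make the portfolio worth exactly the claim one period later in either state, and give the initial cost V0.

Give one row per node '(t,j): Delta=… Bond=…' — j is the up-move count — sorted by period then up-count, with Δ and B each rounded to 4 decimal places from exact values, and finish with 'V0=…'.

The replicating-portfolio and risk-neutral prices coincide; use p* = (1.03−0.7)/(1.05−0.7) = 0.9429 for the latter.
At expiry t=1: V(1,0)=50.0000, V(1,1)=0.0000
(0,0): S=88.0000. Δ = (V_up−V_dn)/(S_up−S_dn) = (0.0000−50.0000)/(92.4000−61.6000) = -1.6234. V = [p*·0.0000 + (1−p*)·50.0000]/1.03 = 2.7739. B = V − Δ·S = 145.6311.
Root portfolio cost Δ·88+B reproduces V0=2.7739.

(0,0): Delta=-1.6234 Bond=145.6311
V0=2.7739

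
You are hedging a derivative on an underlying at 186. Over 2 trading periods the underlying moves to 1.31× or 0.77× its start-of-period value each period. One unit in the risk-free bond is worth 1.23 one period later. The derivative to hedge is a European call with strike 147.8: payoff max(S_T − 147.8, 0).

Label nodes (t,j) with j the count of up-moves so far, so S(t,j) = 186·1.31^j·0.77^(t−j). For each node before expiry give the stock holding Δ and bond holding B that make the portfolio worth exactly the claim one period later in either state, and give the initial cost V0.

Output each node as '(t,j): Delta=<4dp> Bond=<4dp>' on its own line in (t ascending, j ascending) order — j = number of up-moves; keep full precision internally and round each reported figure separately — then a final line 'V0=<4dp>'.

The replicating-portfolio and risk-neutral prices coincide; use p* = (1.23−0.77)/(1.31−0.77) = 0.8519 for the latter.
Terminal payoffs: V(2,0)=0.0000, V(2,1)=39.8182, V(2,2)=171.3946
Node (1,0) S=143.2200: V=(p*·39.8182+(1−p*)·0.0000)/1.23=27.5766; Δ=(39.8182−0.0000)/(187.6182−110.2794)=0.5149; B=V−Δ·S=-46.1608
Node (1,1) S=243.6600: V=(p*·171.3946+(1−p*)·39.8182)/1.23=123.4974; Δ=(171.3946−39.8182)/(319.1946−187.6182)=1.0000; B=V−Δ·S=-120.1626
Node (0,0) S=186.0000: V=(p*·123.4974+(1−p*)·27.5766)/1.23=88.8511; Δ=(123.4974−27.5766)/(243.6600−143.2200)=0.9550; B=V−Δ·S=-88.7800
The time-0 hedge costs 88.8511, which is the no-arbitrage price.

(0,0): Delta=0.9550 Bond=-88.7800
(1,0): Delta=0.5149 Bond=-46.1608
(1,1): Delta=1.0000 Bond=-120.1626
V0=88.8511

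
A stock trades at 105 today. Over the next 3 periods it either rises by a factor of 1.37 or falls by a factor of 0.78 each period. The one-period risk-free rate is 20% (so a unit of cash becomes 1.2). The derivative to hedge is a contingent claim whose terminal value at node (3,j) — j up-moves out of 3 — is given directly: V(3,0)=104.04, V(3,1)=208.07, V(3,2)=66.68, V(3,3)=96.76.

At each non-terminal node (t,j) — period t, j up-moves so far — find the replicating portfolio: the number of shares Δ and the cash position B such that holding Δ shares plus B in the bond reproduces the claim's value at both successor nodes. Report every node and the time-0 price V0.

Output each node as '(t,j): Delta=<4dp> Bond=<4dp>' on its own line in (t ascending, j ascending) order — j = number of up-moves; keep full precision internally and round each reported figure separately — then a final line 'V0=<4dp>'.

(0,0): Delta=-0.3825 Bond=100.0546
(1,0): Delta=-1.2189 Bond=188.5632
(1,1): Delta=-0.1898 Bond=92.3402
(2,0): Delta=2.7601 Bond=-27.9093
(2,1): Delta=-2.1358 Bond=329.1603
(2,2): Delta=0.2587 Bond=22.4277
V0=59.8920

Under the risk-neutral measure, an up-move has probability p* = (R−d)/(u−d) = 0.7119 and values discount at R = 1.2.
Payoff layer (t=3): V(3,0)=104.0400, V(3,1)=208.0700, V(3,2)=66.6800, V(3,3)=96.7600
  t=2,j=0: stock 63.8820 → up 87.5183 (V=208.0700), down 49.8280 (V=104.0400). Price 148.4127; hedge Δ=2.7601, bond B=-27.9093.
  t=2,j=1: stock 112.2030 → up 153.7181 (V=66.6800), down 87.5183 (V=208.0700). Price 89.5162; hedge Δ=-2.1358, bond B=329.1603.
  t=2,j=2: stock 197.0745 → up 269.9921 (V=96.7600), down 153.7181 (V=66.6800). Price 73.4107; hedge Δ=0.2587, bond B=22.4277.
  t=1,j=0: stock 81.9000 → up 112.2030 (V=89.5162), down 63.8820 (V=148.4127). Price 88.7387; hedge Δ=-1.2189, bond B=188.5632.
  t=1,j=1: stock 143.8500 → up 197.0745 (V=73.4107), down 112.2030 (V=89.5162). Price 65.0428; hedge Δ=-0.1898, bond B=92.3402.
  t=0,j=0: stock 105.0000 → up 143.8500 (V=65.0428), down 81.9000 (V=88.7387). Price 59.8920; hedge Δ=-0.3825, bond B=100.0546.
Check: Δ(0,0)·S0 + B(0,0) = 59.8920 = V0.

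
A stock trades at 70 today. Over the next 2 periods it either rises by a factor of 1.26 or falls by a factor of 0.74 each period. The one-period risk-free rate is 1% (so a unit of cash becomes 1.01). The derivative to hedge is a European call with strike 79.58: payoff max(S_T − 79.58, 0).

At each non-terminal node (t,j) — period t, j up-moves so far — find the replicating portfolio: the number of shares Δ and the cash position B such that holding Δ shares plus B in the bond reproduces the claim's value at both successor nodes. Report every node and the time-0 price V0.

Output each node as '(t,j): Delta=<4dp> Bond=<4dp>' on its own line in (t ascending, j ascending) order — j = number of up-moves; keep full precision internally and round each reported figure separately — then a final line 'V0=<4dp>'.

(0,0): Delta=0.4456 Bond=-22.8546
(1,0): Delta=0.0000 Bond=0.0000
(1,1): Delta=0.6879 Bond=-44.4564
V0=8.3388

The replicating-portfolio and risk-neutral prices coincide; use p* = (1.01−0.74)/(1.26−0.74) = 0.5192 for the latter.
Terminal values V(2,·): V(2,0)=0.0000, V(2,1)=0.0000, V(2,2)=31.5520
(1,0): S=51.8000. Δ = (V_up−V_dn)/(S_up−S_dn) = (0.0000−0.0000)/(65.2680−38.3320) = 0.0000. V = [p*·0.0000 + (1−p*)·0.0000]/1.01 = 0.0000. B = V − Δ·S = 0.0000.
(1,1): S=88.2000. Δ = (V_up−V_dn)/(S_up−S_dn) = (31.5520−0.0000)/(111.1320−65.2680) = 0.6879. V = [p*·31.5520 + (1−p*)·0.0000]/1.01 = 16.2206. B = V − Δ·S = -44.4564.
(0,0): S=70.0000. Δ = (V_up−V_dn)/(S_up−S_dn) = (16.2206−0.0000)/(88.2000−51.8000) = 0.4456. V = [p*·16.2206 + (1−p*)·0.0000]/1.01 = 8.3388. B = V − Δ·S = -22.8546.
Each (Δ,B) replicates both successor values, so the strategy is self-financing and V0 is arbitrage-free.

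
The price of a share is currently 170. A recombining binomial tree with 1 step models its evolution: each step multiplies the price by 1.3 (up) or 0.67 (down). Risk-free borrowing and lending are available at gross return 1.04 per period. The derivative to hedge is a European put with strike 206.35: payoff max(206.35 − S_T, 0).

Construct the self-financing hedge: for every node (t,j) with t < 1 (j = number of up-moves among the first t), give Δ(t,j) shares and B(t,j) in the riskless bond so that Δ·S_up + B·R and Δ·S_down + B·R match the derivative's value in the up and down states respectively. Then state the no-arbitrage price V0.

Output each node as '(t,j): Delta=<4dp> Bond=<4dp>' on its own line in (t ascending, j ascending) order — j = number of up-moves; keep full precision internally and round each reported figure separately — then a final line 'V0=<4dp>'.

(0,0): Delta=-0.8632 Bond=183.4325
V0=36.6865

The replicating-portfolio and risk-neutral prices coincide; use p* = (1.04−0.67)/(1.3−0.67) = 0.5873 for the latter.
Payoff layer (t=1): V(1,0)=92.4500, V(1,1)=0.0000
(0,0): S=170.0000. Δ = (V_up−V_dn)/(S_up−S_dn) = (0.0000−92.4500)/(221.0000−113.9000) = -0.8632. V = [p*·0.0000 + (1−p*)·92.4500]/1.04 = 36.6865. B = V − Δ·S = 183.4325.
Self-financing check: at every node Δ·S+B equals the discounted successor values.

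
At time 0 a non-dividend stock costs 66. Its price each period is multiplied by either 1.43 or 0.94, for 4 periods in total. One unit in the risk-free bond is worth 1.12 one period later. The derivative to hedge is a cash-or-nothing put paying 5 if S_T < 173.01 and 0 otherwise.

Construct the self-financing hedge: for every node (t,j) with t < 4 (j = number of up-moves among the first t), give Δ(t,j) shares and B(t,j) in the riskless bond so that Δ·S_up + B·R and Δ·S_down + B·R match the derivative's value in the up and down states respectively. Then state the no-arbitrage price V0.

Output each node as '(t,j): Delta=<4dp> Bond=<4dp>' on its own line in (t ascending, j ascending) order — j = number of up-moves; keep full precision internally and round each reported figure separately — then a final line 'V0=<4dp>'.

The replicating-portfolio and risk-neutral prices coincide; use p* = (1.12−0.94)/(1.43−0.94) = 0.3673 for the latter.
At expiry t=4: V(4,0)=5.0000, V(4,1)=5.0000, V(4,2)=5.0000, V(4,3)=0.0000, V(4,4)=0.0000
  t=3,j=0: stock 54.8185 → up 78.3905 (V=5.0000), down 51.5294 (V=5.0000). Price 4.4643; hedge Δ=0.0000, bond B=4.4643.
  t=3,j=1: stock 83.3942 → up 119.2537 (V=5.0000), down 78.3905 (V=5.0000). Price 4.4643; hedge Δ=0.0000, bond B=4.4643.
  t=3,j=2: stock 126.8656 → up 181.4178 (V=0.0000), down 119.2537 (V=5.0000). Price 2.8243; hedge Δ=-0.0804, bond B=13.0284.
  t=3,j=3: stock 192.9977 → up 275.9867 (V=0.0000), down 181.4178 (V=0.0000). Price 0.0000; hedge Δ=0.0000, bond B=0.0000.
  t=2,j=0: stock 58.3176 → up 83.3942 (V=4.4643), down 54.8185 (V=4.4643). Price 3.9860; hedge Δ=0.0000, bond B=3.9860.
  t=2,j=1: stock 88.7172 → up 126.8656 (V=2.8243), down 83.3942 (V=4.4643). Price 3.4481; hedge Δ=-0.0377, bond B=6.7949.
  t=2,j=2: stock 134.9634 → up 192.9977 (V=0.0000), down 126.8656 (V=2.8243). Price 1.5954; hedge Δ=-0.0427, bond B=7.3594.
  t=1,j=0: stock 62.0400 → up 88.7172 (V=3.4481), down 58.3176 (V=3.9860). Price 3.3825; hedge Δ=-0.0177, bond B=4.4802.
  t=1,j=1: stock 94.3800 → up 134.9634 (V=1.5954), down 88.7172 (V=3.4481). Price 2.4710; hedge Δ=-0.0401, bond B=6.2520.
  t=0,j=0: stock 66.0000 → up 94.3800 (V=2.4710), down 62.0400 (V=3.3825). Price 2.7211; hedge Δ=-0.0282, bond B=4.5813.
The time-0 hedge costs 2.7211, which is the no-arbitrage price.

(0,0): Delta=-0.0282 Bond=4.5813
(1,0): Delta=-0.0177 Bond=4.4802
(1,1): Delta=-0.0401 Bond=6.2520
(2,0): Delta=0.0000 Bond=3.9860
(2,1): Delta=-0.0377 Bond=6.7949
(2,2): Delta=-0.0427 Bond=7.3594
(3,0): Delta=0.0000 Bond=4.4643
(3,1): Delta=0.0000 Bond=4.4643
(3,2): Delta=-0.0804 Bond=13.0284
(3,3): Delta=0.0000 Bond=0.0000
V0=2.7211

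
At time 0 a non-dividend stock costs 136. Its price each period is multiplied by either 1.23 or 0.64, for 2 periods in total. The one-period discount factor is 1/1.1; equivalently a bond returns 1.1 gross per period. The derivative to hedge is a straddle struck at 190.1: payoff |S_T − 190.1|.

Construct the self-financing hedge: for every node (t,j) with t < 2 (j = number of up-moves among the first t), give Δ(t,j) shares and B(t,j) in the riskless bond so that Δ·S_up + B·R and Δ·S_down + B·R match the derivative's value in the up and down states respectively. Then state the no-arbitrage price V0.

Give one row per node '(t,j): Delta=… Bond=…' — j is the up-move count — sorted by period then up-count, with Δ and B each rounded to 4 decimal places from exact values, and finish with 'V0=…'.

Under the risk-neutral measure, an up-move has probability p* = (R−d)/(u−d) = 0.7797 and values discount at R = 1.1.
Payoff layer (t=2): V(2,0)=134.3944, V(2,1)=83.0408, V(2,2)=15.6544
Node (1,0) S=87.0400: V=(p*·83.0408+(1−p*)·134.3944)/1.1=85.7782; Δ=(83.0408−134.3944)/(107.0592−55.7056)=-1.0000; B=V−Δ·S=172.8182
Node (1,1) S=167.2800: V=(p*·15.6544+(1−p*)·83.0408)/1.1=27.7293; Δ=(15.6544−83.0408)/(205.7544−107.0592)=-0.6828; B=V−Δ·S=141.9436
Node (0,0) S=136.0000: V=(p*·27.7293+(1−p*)·85.7782)/1.1=36.8361; Δ=(27.7293−85.7782)/(167.2800−87.0400)=-0.7234; B=V−Δ·S=135.2240
The time-0 hedge costs 36.8361, which is the no-arbitrage price.

(0,0): Delta=-0.7234 Bond=135.2240
(1,0): Delta=-1.0000 Bond=172.8182
(1,1): Delta=-0.6828 Bond=141.9436
V0=36.8361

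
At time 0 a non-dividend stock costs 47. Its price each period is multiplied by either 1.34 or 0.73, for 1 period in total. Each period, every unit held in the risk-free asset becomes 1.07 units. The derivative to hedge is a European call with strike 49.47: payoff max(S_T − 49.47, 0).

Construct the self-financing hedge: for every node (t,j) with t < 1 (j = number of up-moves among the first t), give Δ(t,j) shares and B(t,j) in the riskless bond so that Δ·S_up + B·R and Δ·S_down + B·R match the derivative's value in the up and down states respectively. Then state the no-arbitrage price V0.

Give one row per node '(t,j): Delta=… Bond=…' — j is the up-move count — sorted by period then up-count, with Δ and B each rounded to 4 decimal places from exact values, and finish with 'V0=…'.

Since d<R<u, set p* = (R−d)/(u−d) = 0.5574; price each node as the discounted p*-expectation of its children.
Terminal payoffs: V(1,0)=0.0000, V(1,1)=13.5100
(0,0): S=47.0000. Δ = (V_up−V_dn)/(S_up−S_dn) = (13.5100−0.0000)/(62.9800−34.3100) = 0.4712. V = [p*·13.5100 + (1−p*)·0.0000]/1.07 = 7.0375. B = V − Δ·S = -15.1100.
Check: Δ(0,0)·S0 + B(0,0) = 7.0375 = V0.

(0,0): Delta=0.4712 Bond=-15.1100
V0=7.0375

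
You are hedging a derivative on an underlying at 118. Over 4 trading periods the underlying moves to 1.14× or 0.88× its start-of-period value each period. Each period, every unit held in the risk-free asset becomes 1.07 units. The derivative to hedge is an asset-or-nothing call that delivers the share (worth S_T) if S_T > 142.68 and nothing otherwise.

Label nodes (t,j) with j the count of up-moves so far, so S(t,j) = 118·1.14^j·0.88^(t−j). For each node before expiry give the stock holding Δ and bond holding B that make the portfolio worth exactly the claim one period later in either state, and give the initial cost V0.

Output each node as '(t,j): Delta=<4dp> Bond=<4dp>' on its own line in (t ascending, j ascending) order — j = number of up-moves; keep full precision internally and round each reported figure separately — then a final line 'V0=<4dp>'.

(0,0): Delta=2.2375 Bond=-171.3404
(1,0): Delta=2.6579 Bond=-226.9853
(1,1): Delta=2.1180 Bond=-167.2523
(2,0): Delta=0.0000 Bond=0.0000
(2,1): Delta=3.4138 Bond=-332.3543
(2,2): Delta=1.7494 Bond=-122.4463
(3,0): Delta=0.0000 Bond=0.0000
(3,1): Delta=0.0000 Bond=0.0000
(3,2): Delta=4.3846 Bond=-486.6366
(3,3): Delta=1.0000 Bond=0.0000
V0=92.6851

Risk-neutral probability p* = (R−d)/(u−d) = (1.07−0.88)/(1.14−0.88) = 0.7308.
Payoff layer (t=4): V(4,0)=0.0000, V(4,1)=0.0000, V(4,2)=0.0000, V(4,3)=153.8435, V(4,4)=199.2973
Node (3,0) S=80.4137: V=(p*·0.0000+(1−p*)·0.0000)/1.07=0.0000; Δ=(0.0000−0.0000)/(91.6716−70.7641)=0.0000; B=V−Δ·S=0.0000
Node (3,1) S=104.1723: V=(p*·0.0000+(1−p*)·0.0000)/1.07=0.0000; Δ=(0.0000−0.0000)/(118.7564−91.6716)=0.0000; B=V−Δ·S=0.0000
Node (3,2) S=134.9505: V=(p*·153.8435+(1−p*)·0.0000)/1.07=105.0693; Δ=(153.8435−0.0000)/(153.8435−118.7564)=4.3846; B=V−Δ·S=-486.6366
Node (3,3) S=174.8222: V=(p*·199.2973+(1−p*)·153.8435)/1.07=174.8222; Δ=(199.2973−153.8435)/(199.2973−153.8435)=1.0000; B=V−Δ·S=0.0000
Node (2,0) S=91.3792: V=(p*·0.0000+(1−p*)·0.0000)/1.07=0.0000; Δ=(0.0000−0.0000)/(104.1723−80.4137)=0.0000; B=V−Δ·S=0.0000
Node (2,1) S=118.3776: V=(p*·105.0693+(1−p*)·0.0000)/1.07=71.7583; Δ=(105.0693−0.0000)/(134.9505−104.1723)=3.4138; B=V−Δ·S=-332.3543
Node (2,2) S=153.3528: V=(p*·174.8222+(1−p*)·105.0693)/1.07=145.8342; Δ=(174.8222−105.0693)/(174.8222−134.9505)=1.7494; B=V−Δ·S=-122.4463
Node (1,0) S=103.8400: V=(p*·71.7583+(1−p*)·0.0000)/1.07=49.0082; Δ=(71.7583−0.0000)/(118.3776−91.3792)=2.6579; B=V−Δ·S=-226.9853
Node (1,1) S=134.5200: V=(p*·145.8342+(1−p*)·71.7583)/1.07=117.6548; Δ=(145.8342−71.7583)/(153.3528−118.3776)=2.1180; B=V−Δ·S=-167.2523
Node (0,0) S=118.0000: V=(p*·117.6548+(1−p*)·49.0082)/1.07=92.6851; Δ=(117.6548−49.0082)/(134.5200−103.8400)=2.2375; B=V−Δ·S=-171.3404
Root portfolio cost Δ·118+B reproduces V0=92.6851.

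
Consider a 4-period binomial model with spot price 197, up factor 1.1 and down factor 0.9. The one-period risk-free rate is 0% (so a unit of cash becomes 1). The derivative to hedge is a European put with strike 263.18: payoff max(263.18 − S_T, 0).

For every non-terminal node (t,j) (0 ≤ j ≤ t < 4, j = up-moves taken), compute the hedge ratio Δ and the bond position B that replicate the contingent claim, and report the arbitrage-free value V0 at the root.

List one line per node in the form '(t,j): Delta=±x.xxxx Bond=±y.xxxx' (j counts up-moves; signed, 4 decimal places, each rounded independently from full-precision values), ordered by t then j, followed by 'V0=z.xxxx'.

The replicating-portfolio and risk-neutral prices coincide; use p* = (1−0.9)/(1.1−0.9) = 0.5000 for the latter.
Payoff layer (t=4): V(4,0)=133.9283, V(4,1)=105.2057, V(4,2)=70.1003, V(4,3)=27.1937, V(4,4)=0.0000
(3,0): S=143.6130. Δ = (V_up−V_dn)/(S_up−S_dn) = (105.2057−133.9283)/(157.9743−129.2517) = -1.0000. V = [p*·105.2057 + (1−p*)·133.9283]/1 = 119.5670. B = V − Δ·S = 263.1800.
(3,1): S=175.5270. Δ = (V_up−V_dn)/(S_up−S_dn) = (70.1003−105.2057)/(193.0797−157.9743) = -1.0000. V = [p*·70.1003 + (1−p*)·105.2057]/1 = 87.6530. B = V − Δ·S = 263.1800.
(3,2): S=214.5330. Δ = (V_up−V_dn)/(S_up−S_dn) = (27.1937−70.1003)/(235.9863−193.0797) = -1.0000. V = [p*·27.1937 + (1−p*)·70.1003]/1 = 48.6470. B = V − Δ·S = 263.1800.
(3,3): S=262.2070. Δ = (V_up−V_dn)/(S_up−S_dn) = (0.0000−27.1937)/(288.4277−235.9863) = -0.5186. V = [p*·0.0000 + (1−p*)·27.1937]/1 = 13.5968. B = V − Δ·S = 149.5653.
(2,0): S=159.5700. Δ = (V_up−V_dn)/(S_up−S_dn) = (87.6530−119.5670)/(175.5270−143.6130) = -1.0000. V = [p*·87.6530 + (1−p*)·119.5670]/1 = 103.6100. B = V − Δ·S = 263.1800.
(2,1): S=195.0300. Δ = (V_up−V_dn)/(S_up−S_dn) = (48.6470−87.6530)/(214.5330−175.5270) = -1.0000. V = [p*·48.6470 + (1−p*)·87.6530]/1 = 68.1500. B = V − Δ·S = 263.1800.
(2,2): S=238.3700. Δ = (V_up−V_dn)/(S_up−S_dn) = (13.5968−48.6470)/(262.2070−214.5330) = -0.7352. V = [p*·13.5968 + (1−p*)·48.6470]/1 = 31.1219. B = V − Δ·S = 206.3727.
(1,0): S=177.3000. Δ = (V_up−V_dn)/(S_up−S_dn) = (68.1500−103.6100)/(195.0300−159.5700) = -1.0000. V = [p*·68.1500 + (1−p*)·103.6100]/1 = 85.8800. B = V − Δ·S = 263.1800.
(1,1): S=216.7000. Δ = (V_up−V_dn)/(S_up−S_dn) = (31.1219−68.1500)/(238.3700−195.0300) = -0.8544. V = [p*·31.1219 + (1−p*)·68.1500]/1 = 49.6360. B = V − Δ·S = 234.7763.
(0,0): S=197.0000. Δ = (V_up−V_dn)/(S_up−S_dn) = (49.6360−85.8800)/(216.7000−177.3000) = -0.9199. V = [p*·49.6360 + (1−p*)·85.8800]/1 = 67.7580. B = V − Δ·S = 248.9782.
Root portfolio cost Δ·197+B reproduces V0=67.7580.

(0,0): Delta=-0.9199 Bond=248.9782
(1,0): Delta=-1.0000 Bond=263.1800
(1,1): Delta=-0.8544 Bond=234.7763
(2,0): Delta=-1.0000 Bond=263.1800
(2,1): Delta=-1.0000 Bond=263.1800
(2,2): Delta=-0.7352 Bond=206.3727
(3,0): Delta=-1.0000 Bond=263.1800
(3,1): Delta=-1.0000 Bond=263.1800
(3,2): Delta=-1.0000 Bond=263.1800
(3,3): Delta=-0.5186 Bond=149.5653
V0=67.7580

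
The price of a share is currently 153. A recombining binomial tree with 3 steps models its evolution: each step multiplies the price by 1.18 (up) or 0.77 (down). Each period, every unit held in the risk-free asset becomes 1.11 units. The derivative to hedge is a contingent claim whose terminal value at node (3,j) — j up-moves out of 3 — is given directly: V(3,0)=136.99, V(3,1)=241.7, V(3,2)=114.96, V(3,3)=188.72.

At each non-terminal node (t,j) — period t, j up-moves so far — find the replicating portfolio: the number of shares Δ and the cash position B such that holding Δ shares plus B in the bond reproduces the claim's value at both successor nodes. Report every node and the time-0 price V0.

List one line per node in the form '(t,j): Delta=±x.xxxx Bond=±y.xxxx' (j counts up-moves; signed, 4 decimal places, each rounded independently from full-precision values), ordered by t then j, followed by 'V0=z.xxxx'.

Since d<R<u, set p* = (R−d)/(u−d) = 0.8293; price each node as the discounted p*-expectation of its children.
Terminal payoffs: V(3,0)=136.9900, V(3,1)=241.7000, V(3,2)=114.9600, V(3,3)=188.7200
  t=2,j=0: stock 90.7137 → up 107.0422 (V=241.7000), down 69.8495 (V=136.9900). Price 201.6421; hedge Δ=2.8153, bond B=-53.7482.
  t=2,j=1: stock 139.0158 → up 164.0386 (V=114.9600), down 107.0422 (V=241.7000). Price 123.0617; hedge Δ=-2.2236, bond B=432.1837.
  t=2,j=2: stock 213.0372 → up 251.3839 (V=188.7200), down 164.0386 (V=114.9600). Price 158.6728; hedge Δ=0.8445, bond B=-21.2296.
  t=1,j=0: stock 117.8100 → up 139.0158 (V=123.0617), down 90.7137 (V=201.6421). Price 122.9531; hedge Δ=-1.6269, bond B=314.6124.
  t=1,j=1: stock 180.5400 → up 213.0372 (V=158.6728), down 139.0158 (V=123.0617). Price 137.4711; hedge Δ=0.4811, bond B=50.6148.
  t=0,j=0: stock 153.0000 → up 180.5400 (V=137.4711), down 117.8100 (V=122.9531). Price 121.6148; hedge Δ=0.2314, bond B=86.2050.
Check: Δ(0,0)·S0 + B(0,0) = 121.6148 = V0.

(0,0): Delta=0.2314 Bond=86.2050
(1,0): Delta=-1.6269 Bond=314.6124
(1,1): Delta=0.4811 Bond=50.6148
(2,0): Delta=2.8153 Bond=-53.7482
(2,1): Delta=-2.2236 Bond=432.1837
(2,2): Delta=0.8445 Bond=-21.2296
V0=121.6148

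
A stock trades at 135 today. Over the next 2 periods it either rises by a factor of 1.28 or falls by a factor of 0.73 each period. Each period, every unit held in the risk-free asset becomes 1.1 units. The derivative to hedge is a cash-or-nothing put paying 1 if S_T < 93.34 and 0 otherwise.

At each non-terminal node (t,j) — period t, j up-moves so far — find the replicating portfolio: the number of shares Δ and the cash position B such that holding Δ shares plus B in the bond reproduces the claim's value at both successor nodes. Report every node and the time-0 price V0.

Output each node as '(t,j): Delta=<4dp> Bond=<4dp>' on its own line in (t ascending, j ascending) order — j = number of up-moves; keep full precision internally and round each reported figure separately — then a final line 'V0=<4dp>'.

Since d<R<u, set p* = (R−d)/(u−d) = 0.6727; price each node as the discounted p*-expectation of its children.
At expiry t=2: V(2,0)=1.0000, V(2,1)=0.0000, V(2,2)=0.0000
Node (1,0) S=98.5500: V=(p*·0.0000+(1−p*)·1.0000)/1.1=0.2975; Δ=(0.0000−1.0000)/(126.1440−71.9415)=-0.0184; B=V−Δ·S=2.1157
Node (1,1) S=172.8000: V=(p*·0.0000+(1−p*)·0.0000)/1.1=0.0000; Δ=(0.0000−0.0000)/(221.1840−126.1440)=0.0000; B=V−Δ·S=0.0000
Node (0,0) S=135.0000: V=(p*·0.0000+(1−p*)·0.2975)/1.1=0.0885; Δ=(0.0000−0.2975)/(172.8000−98.5500)=-0.0040; B=V−Δ·S=0.6295
Each (Δ,B) replicates both successor values, so the strategy is self-financing and V0 is arbitrage-free.

(0,0): Delta=-0.0040 Bond=0.6295
(1,0): Delta=-0.0184 Bond=2.1157
(1,1): Delta=0.0000 Bond=0.0000
V0=0.0885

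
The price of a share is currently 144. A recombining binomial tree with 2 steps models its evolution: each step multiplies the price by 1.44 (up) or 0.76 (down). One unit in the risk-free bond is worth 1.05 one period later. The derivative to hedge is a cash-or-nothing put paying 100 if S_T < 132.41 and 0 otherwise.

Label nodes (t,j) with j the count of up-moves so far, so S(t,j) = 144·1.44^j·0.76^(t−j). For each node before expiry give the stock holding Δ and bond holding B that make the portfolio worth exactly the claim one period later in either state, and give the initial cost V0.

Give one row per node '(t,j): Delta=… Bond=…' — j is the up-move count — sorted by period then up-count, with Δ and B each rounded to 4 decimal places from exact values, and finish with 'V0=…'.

No-arbitrage ⇒ martingale measure with p* = (R−d)/(u−d) = 0.4265.
At expiry t=2: V(2,0)=100.0000, V(2,1)=0.0000, V(2,2)=0.0000
  t=1,j=0: stock 109.4400 → up 157.5936 (V=0.0000), down 83.1744 (V=100.0000). Price 54.6218; hedge Δ=-1.3437, bond B=201.6807.
  t=1,j=1: stock 207.3600 → up 298.5984 (V=0.0000), down 157.5936 (V=0.0000). Price 0.0000; hedge Δ=0.0000, bond B=0.0000.
  t=0,j=0: stock 144.0000 → up 207.3600 (V=0.0000), down 109.4400 (V=54.6218). Price 29.8355; hedge Δ=-0.5578, bond B=110.1617.
Self-financing check: at every node Δ·S+B equals the discounted successor values.

(0,0): Delta=-0.5578 Bond=110.1617
(1,0): Delta=-1.3437 Bond=201.6807
(1,1): Delta=0.0000 Bond=0.0000
V0=29.8355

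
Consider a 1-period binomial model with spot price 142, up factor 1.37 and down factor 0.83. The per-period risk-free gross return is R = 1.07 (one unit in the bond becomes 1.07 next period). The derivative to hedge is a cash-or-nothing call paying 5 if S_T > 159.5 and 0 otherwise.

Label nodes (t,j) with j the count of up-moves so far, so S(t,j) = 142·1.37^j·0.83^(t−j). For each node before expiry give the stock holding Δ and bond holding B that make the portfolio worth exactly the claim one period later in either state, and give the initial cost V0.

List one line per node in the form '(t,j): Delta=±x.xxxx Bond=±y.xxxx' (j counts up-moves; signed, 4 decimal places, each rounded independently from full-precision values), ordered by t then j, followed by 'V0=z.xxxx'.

(0,0): Delta=0.0652 Bond=-7.1824
V0=2.0768

Risk-neutral probability p* = (R−d)/(u−d) = (1.07−0.83)/(1.37−0.83) = 0.4444.
At expiry t=1: V(1,0)=0.0000, V(1,1)=5.0000
  t=0,j=0: stock 142.0000 → up 194.5400 (V=5.0000), down 117.8600 (V=0.0000). Price 2.0768; hedge Δ=0.0652, bond B=-7.1824.
Check: Δ(0,0)·S0 + B(0,0) = 2.0768 = V0.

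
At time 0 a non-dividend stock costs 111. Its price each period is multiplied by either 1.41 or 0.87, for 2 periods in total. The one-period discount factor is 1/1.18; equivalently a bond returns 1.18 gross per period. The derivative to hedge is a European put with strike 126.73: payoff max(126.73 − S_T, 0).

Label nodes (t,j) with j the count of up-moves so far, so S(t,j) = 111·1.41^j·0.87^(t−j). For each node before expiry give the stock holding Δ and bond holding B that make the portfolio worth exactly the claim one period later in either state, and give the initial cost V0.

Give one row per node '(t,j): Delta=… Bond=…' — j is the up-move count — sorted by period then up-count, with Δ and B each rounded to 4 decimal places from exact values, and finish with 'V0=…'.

(0,0): Delta=-0.2572 Bond=34.1167
(1,0): Delta=-0.8191 Bond=94.5180
(1,1): Delta=0.0000 Bond=0.0000
V0=5.5651

Risk-neutral probability p* = (R−d)/(u−d) = (1.18−0.87)/(1.41−0.87) = 0.5741.
Terminal payoffs: V(2,0)=42.7141, V(2,1)=0.0000, V(2,2)=0.0000
(1,0): S=96.5700. Δ = (V_up−V_dn)/(S_up−S_dn) = (0.0000−42.7141)/(136.1637−84.0159) = -0.8191. V = [p*·0.0000 + (1−p*)·42.7141]/1.18 = 15.4178. B = V − Δ·S = 94.5180.
(1,1): S=156.5100. Δ = (V_up−V_dn)/(S_up−S_dn) = (0.0000−0.0000)/(220.6791−136.1637) = 0.0000. V = [p*·0.0000 + (1−p*)·0.0000]/1.18 = 0.0000. B = V − Δ·S = 0.0000.
(0,0): S=111.0000. Δ = (V_up−V_dn)/(S_up−S_dn) = (0.0000−15.4178)/(156.5100−96.5700) = -0.2572. V = [p*·0.0000 + (1−p*)·15.4178]/1.18 = 5.5651. B = V − Δ·S = 34.1167.
Root portfolio cost Δ·111+B reproduces V0=5.5651.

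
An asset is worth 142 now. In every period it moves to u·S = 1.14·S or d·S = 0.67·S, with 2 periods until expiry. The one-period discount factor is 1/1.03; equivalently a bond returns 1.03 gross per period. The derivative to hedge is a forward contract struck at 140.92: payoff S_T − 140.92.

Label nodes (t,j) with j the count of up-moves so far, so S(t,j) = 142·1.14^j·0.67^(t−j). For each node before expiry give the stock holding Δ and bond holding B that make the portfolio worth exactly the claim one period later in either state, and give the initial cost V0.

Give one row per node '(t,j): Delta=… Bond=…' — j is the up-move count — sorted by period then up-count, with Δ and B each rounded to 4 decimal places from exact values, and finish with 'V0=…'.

Risk-neutral probability p* = (R−d)/(u−d) = (1.03−0.67)/(1.14−0.67) = 0.7660.
At expiry t=2: V(2,0)=-77.1762, V(2,1)=-32.4604, V(2,2)=43.6232
  t=1,j=0: stock 95.1400 → up 108.4596 (V=-32.4604), down 63.7438 (V=-77.1762). Price -41.6755; hedge Δ=1.0000, bond B=-136.8155.
  t=1,j=1: stock 161.8800 → up 184.5432 (V=43.6232), down 108.4596 (V=-32.4604). Price 25.0645; hedge Δ=1.0000, bond B=-136.8155.
  t=0,j=0: stock 142.0000 → up 161.8800 (V=25.0645), down 95.1400 (V=-41.6755). Price 9.1694; hedge Δ=1.0000, bond B=-132.8306.
Self-financing check: at every node Δ·S+B equals the discounted successor values.

(0,0): Delta=1.0000 Bond=-132.8306
(1,0): Delta=1.0000 Bond=-136.8155
(1,1): Delta=1.0000 Bond=-136.8155
V0=9.1694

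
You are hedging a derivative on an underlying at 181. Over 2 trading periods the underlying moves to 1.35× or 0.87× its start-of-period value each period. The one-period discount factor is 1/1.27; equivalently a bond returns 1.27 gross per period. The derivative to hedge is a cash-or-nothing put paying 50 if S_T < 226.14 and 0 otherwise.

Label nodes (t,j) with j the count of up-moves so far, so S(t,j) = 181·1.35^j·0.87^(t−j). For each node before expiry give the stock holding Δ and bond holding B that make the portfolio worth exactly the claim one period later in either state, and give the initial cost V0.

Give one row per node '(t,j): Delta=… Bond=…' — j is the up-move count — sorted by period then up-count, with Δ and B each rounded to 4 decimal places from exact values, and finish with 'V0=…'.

(0,0): Delta=-0.3776 Bond=77.8231
(1,0): Delta=0.0000 Bond=39.3701
(1,1): Delta=-0.4263 Bond=110.7283
V0=9.4722

Since d<R<u, set p* = (R−d)/(u−d) = 0.8333; price each node as the discounted p*-expectation of its children.
Payoff layer (t=2): V(2,0)=50.0000, V(2,1)=50.0000, V(2,2)=0.0000
Node (1,0) S=157.4700: V=(p*·50.0000+(1−p*)·50.0000)/1.27=39.3701; Δ=(50.0000−50.0000)/(212.5845−136.9989)=0.0000; B=V−Δ·S=39.3701
Node (1,1) S=244.3500: V=(p*·0.0000+(1−p*)·50.0000)/1.27=6.5617; Δ=(0.0000−50.0000)/(329.8725−212.5845)=-0.4263; B=V−Δ·S=110.7283
Node (0,0) S=181.0000: V=(p*·6.5617+(1−p*)·39.3701)/1.27=9.4722; Δ=(6.5617−39.3701)/(244.3500−157.4700)=-0.3776; B=V−Δ·S=77.8231
Check: Δ(0,0)·S0 + B(0,0) = 9.4722 = V0.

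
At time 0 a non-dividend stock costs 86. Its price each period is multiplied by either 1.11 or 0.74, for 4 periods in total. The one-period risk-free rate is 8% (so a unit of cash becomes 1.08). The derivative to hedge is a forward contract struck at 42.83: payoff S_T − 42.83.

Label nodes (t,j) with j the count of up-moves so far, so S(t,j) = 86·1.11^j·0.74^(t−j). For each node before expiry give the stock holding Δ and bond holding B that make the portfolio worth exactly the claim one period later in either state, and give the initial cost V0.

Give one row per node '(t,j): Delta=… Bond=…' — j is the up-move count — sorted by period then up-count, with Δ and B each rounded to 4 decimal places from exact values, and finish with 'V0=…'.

(0,0): Delta=1.0000 Bond=-31.4813
(1,0): Delta=1.0000 Bond=-33.9998
(1,1): Delta=1.0000 Bond=-33.9998
(2,0): Delta=1.0000 Bond=-36.7198
(2,1): Delta=1.0000 Bond=-36.7198
(2,2): Delta=1.0000 Bond=-36.7198
(3,0): Delta=1.0000 Bond=-39.6574
(3,1): Delta=1.0000 Bond=-39.6574
(3,2): Delta=1.0000 Bond=-39.6574
(3,3): Delta=1.0000 Bond=-39.6574
V0=54.5187

Since d<R<u, set p* = (R−d)/(u−d) = 0.9189; price each node as the discounted p*-expectation of its children.
Terminal values V(4,·): V(4,0)=-17.0415, V(4,1)=-4.1473, V(4,2)=15.1940, V(4,3)=44.2060, V(4,4)=87.7241
(3,0): S=34.8493. Δ = (V_up−V_dn)/(S_up−S_dn) = (-4.1473−-17.0415)/(38.6827−25.7885) = 1.0000. V = [p*·-4.1473 + (1−p*)·-17.0415]/1.08 = -4.8081. B = V − Δ·S = -39.6574.
(3,1): S=52.2739. Δ = (V_up−V_dn)/(S_up−S_dn) = (15.1940−-4.1473)/(58.0240−38.6827) = 1.0000. V = [p*·15.1940 + (1−p*)·-4.1473]/1.08 = 12.6165. B = V − Δ·S = -39.6574.
(3,2): S=78.4108. Δ = (V_up−V_dn)/(S_up−S_dn) = (44.2060−15.1940)/(87.0360−58.0240) = 1.0000. V = [p*·44.2060 + (1−p*)·15.1940]/1.08 = 38.7534. B = V − Δ·S = -39.6574.
(3,3): S=117.6163. Δ = (V_up−V_dn)/(S_up−S_dn) = (87.7241−44.2060)/(130.5541−87.0360) = 1.0000. V = [p*·87.7241 + (1−p*)·44.2060]/1.08 = 77.9589. B = V − Δ·S = -39.6574.
(2,0): S=47.0936. Δ = (V_up−V_dn)/(S_up−S_dn) = (12.6165−-4.8081)/(52.2739−34.8493) = 1.0000. V = [p*·12.6165 + (1−p*)·-4.8081]/1.08 = 10.3738. B = V − Δ·S = -36.7198.
(2,1): S=70.6404. Δ = (V_up−V_dn)/(S_up−S_dn) = (38.7534−12.6165)/(78.4108−52.2739) = 1.0000. V = [p*·38.7534 + (1−p*)·12.6165]/1.08 = 33.9206. B = V − Δ·S = -36.7198.
(2,2): S=105.9606. Δ = (V_up−V_dn)/(S_up−S_dn) = (77.9589−38.7534)/(117.6163−78.4108) = 1.0000. V = [p*·77.9589 + (1−p*)·38.7534]/1.08 = 69.2408. B = V − Δ·S = -36.7198.
(1,0): S=63.6400. Δ = (V_up−V_dn)/(S_up−S_dn) = (33.9206−10.3738)/(70.6404−47.0936) = 1.0000. V = [p*·33.9206 + (1−p*)·10.3738]/1.08 = 29.6402. B = V − Δ·S = -33.9998.
(1,1): S=95.4600. Δ = (V_up−V_dn)/(S_up−S_dn) = (69.2408−33.9206)/(105.9606−70.6404) = 1.0000. V = [p*·69.2408 + (1−p*)·33.9206]/1.08 = 61.4602. B = V − Δ·S = -33.9998.
(0,0): S=86.0000. Δ = (V_up−V_dn)/(S_up−S_dn) = (61.4602−29.6402)/(95.4600−63.6400) = 1.0000. V = [p*·61.4602 + (1−p*)·29.6402]/1.08 = 54.5187. B = V − Δ·S = -31.4813.
Self-financing check: at every node Δ·S+B equals the discounted successor values.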